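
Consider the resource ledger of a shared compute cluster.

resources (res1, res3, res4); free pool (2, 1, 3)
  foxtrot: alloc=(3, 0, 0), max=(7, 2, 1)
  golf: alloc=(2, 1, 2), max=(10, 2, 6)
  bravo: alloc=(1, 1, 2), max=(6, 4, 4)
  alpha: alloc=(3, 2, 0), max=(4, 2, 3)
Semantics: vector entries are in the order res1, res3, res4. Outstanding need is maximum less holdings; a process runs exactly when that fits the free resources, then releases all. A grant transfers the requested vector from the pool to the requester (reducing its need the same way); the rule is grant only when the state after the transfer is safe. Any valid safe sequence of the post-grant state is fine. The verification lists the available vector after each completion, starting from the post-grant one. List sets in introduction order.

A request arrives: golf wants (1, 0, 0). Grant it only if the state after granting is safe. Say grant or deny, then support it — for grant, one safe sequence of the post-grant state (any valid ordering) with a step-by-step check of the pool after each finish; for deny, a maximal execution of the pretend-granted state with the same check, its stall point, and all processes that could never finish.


GRANT: granting preserves safety; a valid post-grant sequence is alpha, foxtrot, bravo, golf.
Key observation: after the grant the pool drops to (1, 1, 3), which still lets alpha finish first and unwind the rest.
Verifying the post-grant state step by step:
  pool = (1, 1, 3)
  alpha: need (1, 0, 3) fits (1, 1, 3); releases (3, 2, 0), pool now (4, 3, 3)
  foxtrot: need (4, 2, 1) fits (4, 3, 3); releases (3, 0, 0), pool now (7, 3, 3)
  bravo: need (5, 3, 2) fits (7, 3, 3); releases (1, 1, 2), pool now (8, 4, 5)
  golf: need (7, 1, 4) fits (8, 4, 5); releases (3, 1, 2), pool now (11, 5, 7)


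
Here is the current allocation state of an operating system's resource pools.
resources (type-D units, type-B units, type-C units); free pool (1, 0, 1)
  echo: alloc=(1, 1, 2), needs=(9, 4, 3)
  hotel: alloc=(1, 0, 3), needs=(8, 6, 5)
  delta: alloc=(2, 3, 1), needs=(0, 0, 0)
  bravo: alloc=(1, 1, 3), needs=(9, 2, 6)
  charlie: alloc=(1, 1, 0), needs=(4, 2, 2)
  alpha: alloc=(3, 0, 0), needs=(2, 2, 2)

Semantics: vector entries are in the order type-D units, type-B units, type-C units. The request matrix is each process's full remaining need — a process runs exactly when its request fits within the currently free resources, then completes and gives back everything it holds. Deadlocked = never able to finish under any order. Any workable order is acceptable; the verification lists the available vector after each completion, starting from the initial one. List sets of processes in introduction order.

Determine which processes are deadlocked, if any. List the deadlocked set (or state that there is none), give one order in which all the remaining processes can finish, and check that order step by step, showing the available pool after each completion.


Deadlocked set: echo, hotel and bravo.
Key observation: the pool after delta, alpha, charlie is (7, 4, 2); every surviving request exceeds it in type-D units, so progress ends there.
A valid finishing order for the others: delta, alpha, charlie. Check, step by step:
  pool = (1, 0, 1)
  delta needs (0, 0, 0) <= (1, 0, 1) -> finishes; pool += (2, 3, 1) = (3, 3, 2)
  alpha needs (2, 2, 2) <= (3, 3, 2) -> finishes; pool += (3, 0, 0) = (6, 3, 2)
  charlie needs (4, 2, 2) <= (6, 3, 2) -> finishes; pool += (1, 1, 0) = (7, 4, 2)
The stuck group stays short no matter what:
  blocked: echo wants (9, 4, 3), pool (7, 4, 2) — not enough type-D units and type-C units
  blocked: hotel wants (8, 6, 5), pool (7, 4, 2) — not enough type-D units, type-B units and type-C units
  blocked: bravo wants (9, 2, 6), pool (7, 4, 2) — not enough type-D units and type-C units


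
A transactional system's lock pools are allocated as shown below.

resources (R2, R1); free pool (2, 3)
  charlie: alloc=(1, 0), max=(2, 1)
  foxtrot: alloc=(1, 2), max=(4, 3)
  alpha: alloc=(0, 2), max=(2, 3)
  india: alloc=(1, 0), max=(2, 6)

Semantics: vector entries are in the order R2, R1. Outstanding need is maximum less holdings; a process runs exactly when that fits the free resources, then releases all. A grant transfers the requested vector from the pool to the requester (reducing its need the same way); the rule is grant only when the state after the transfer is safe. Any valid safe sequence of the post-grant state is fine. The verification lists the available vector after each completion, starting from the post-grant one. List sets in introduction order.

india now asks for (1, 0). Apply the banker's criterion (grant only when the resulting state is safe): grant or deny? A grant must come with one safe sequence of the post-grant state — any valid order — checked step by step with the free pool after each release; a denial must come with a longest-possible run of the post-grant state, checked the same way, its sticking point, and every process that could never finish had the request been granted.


DENY. Granting would leave the state unsafe.
Key observation: after charlie, alpha the pool peaks at (2, 5), and each blocked process is short somewhere: foxtrot on R2; india on R1.
Pretend the grant happened; the run charlie, alpha goes as far as possible. Step-by-step check:
  pool = (1, 3)
  charlie: need (1, 1) fits (1, 3); releases (1, 0), pool now (2, 3)
  alpha: need (2, 1) fits (2, 3); releases (0, 2), pool now (2, 5)
  foxtrot still needs (3, 1) but only (2, 5) is free — short on R2
  india still needs (0, 6) but only (2, 5) is free — short on R1
Had the request been granted, foxtrot and india could never finish.


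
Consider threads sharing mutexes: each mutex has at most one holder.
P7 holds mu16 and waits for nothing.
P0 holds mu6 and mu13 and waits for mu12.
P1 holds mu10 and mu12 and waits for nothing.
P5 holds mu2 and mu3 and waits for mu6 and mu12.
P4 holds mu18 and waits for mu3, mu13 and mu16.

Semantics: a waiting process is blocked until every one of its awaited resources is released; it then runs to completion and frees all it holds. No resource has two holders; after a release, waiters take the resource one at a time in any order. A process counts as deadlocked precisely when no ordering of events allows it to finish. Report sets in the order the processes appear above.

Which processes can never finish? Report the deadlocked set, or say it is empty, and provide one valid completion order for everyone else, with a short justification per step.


No process is deadlocked.
Key observation: the waits form no ring: some process can always run, and its releases unblock the others one by one.
One completion order for the rest: P7, P1, P0, P5, P4.
Verifying each step:
  P7: no waits; runs immediately, freeing mu16
  P1: no waits; runs immediately, freeing mu10 and mu12
  run P0 (all its waits — mu12 — are resolved); releases mu6 and mu13
  run P5 (all its waits — mu6 and mu12 — are resolved); releases mu2 and mu3
  run P4 (all its waits — mu3, mu13 and mu16 — are resolved); releases mu18


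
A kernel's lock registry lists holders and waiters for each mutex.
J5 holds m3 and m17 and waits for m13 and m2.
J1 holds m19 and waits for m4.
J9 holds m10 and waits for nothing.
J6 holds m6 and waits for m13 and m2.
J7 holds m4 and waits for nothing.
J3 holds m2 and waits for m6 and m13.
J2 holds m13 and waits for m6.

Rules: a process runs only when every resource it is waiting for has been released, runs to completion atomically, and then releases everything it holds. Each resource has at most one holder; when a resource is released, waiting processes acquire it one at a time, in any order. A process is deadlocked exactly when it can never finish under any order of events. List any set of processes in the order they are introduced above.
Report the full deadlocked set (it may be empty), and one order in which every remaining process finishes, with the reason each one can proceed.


Deadlocked set: J5, J6, J3 and J2.
Key observation: the waits loop around J3 -> J6 -> J3 with no way out; J2 is caught in further circular waits and J5 waits into the deadlock from upstream.
A valid finishing order for the others: J7, J1, J9.
Step-by-step check:
  J7 waits on nothing -> runs at once and releases m4
  J1: everything it awaited (m4) is free; runs, freeing m19
  J9 waits on nothing -> runs at once and releases m10


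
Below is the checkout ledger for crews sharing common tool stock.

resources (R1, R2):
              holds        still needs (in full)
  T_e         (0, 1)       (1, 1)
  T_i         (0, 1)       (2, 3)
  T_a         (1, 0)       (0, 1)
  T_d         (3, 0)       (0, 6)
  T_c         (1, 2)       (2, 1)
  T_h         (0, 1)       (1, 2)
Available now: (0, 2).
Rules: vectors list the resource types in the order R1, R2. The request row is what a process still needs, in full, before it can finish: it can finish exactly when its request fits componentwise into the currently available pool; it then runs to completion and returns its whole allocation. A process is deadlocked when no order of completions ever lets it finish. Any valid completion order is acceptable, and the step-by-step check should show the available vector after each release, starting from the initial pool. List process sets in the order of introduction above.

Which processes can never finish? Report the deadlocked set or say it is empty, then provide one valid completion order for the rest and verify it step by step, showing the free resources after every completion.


Deadlocked: T_i, T_d and T_c.
Key observation: after T_a, T_h, T_e the pool peaks at (1, 4), and each blocked process is short somewhere: T_i on R1; T_d on R2; T_c on R1.
A valid finishing order for the others: T_a, T_h, T_e. Step-by-step check:
  pool = (0, 2)
  T_a: need (0, 1) fits (0, 2); releases (1, 0), pool now (1, 2)
  T_h: need (1, 2) fits (1, 2); releases (0, 1), pool now (1, 3)
  T_e: need (1, 1) fits (1, 3); releases (0, 1), pool now (1, 4)
The stuck group stays short no matter what:
  T_i still needs (2, 3) but only (1, 4) is free — short on R1
  T_d still needs (0, 6) but only (1, 4) is free — short on R2
  T_c still needs (2, 1) but only (1, 4) is free — short on R1


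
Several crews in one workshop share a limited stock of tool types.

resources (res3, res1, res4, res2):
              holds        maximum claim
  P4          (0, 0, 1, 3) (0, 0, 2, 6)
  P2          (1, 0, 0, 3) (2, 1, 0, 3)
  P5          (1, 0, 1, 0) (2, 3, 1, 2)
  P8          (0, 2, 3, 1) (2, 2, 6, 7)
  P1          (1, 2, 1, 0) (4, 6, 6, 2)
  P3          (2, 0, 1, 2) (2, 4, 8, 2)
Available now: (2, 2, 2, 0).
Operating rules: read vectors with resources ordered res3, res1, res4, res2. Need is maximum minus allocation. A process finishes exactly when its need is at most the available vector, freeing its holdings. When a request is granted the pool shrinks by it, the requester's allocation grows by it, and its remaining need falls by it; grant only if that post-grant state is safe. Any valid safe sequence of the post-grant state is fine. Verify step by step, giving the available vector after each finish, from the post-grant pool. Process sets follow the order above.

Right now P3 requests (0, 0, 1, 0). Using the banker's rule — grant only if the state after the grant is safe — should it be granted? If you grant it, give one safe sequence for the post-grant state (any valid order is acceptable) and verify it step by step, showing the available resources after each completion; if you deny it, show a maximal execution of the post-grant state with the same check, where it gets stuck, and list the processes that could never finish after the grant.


DENY. Granting would leave the state unsafe.
Key observation: after P2, P4 the pool peaks at (3, 2, 2, 6), and each blocked process is short somewhere: P5 on res1; P8 on res4; P1 on res1, res4; P3 on res1, res4.
After a pretend grant, a maximal execution: P2, P4 — then nothing else fits. Walking it through:
  pool = (2, 2, 1, 0)
  run P2 (needs (1, 1, 0, 0), free (2, 2, 1, 0)); after release of (1, 0, 0, 3) the pool is (3, 2, 1, 3)
  run P4 (needs (0, 0, 1, 3), free (3, 2, 1, 3)); after release of (0, 0, 1, 3) the pool is (3, 2, 2, 6)
  blocked: P5 wants (1, 3, 0, 2), pool (3, 2, 2, 6) — not enough res1
  blocked: P8 wants (2, 0, 3, 6), pool (3, 2, 2, 6) — not enough res4
  blocked: P1 wants (3, 4, 5, 2), pool (3, 2, 2, 6) — not enough res1 and res4
  blocked: P3 wants (0, 4, 6, 0), pool (3, 2, 2, 6) — not enough res1 and res4
Post-grant, the permanently blocked set is P5, P8, P1 and P3.


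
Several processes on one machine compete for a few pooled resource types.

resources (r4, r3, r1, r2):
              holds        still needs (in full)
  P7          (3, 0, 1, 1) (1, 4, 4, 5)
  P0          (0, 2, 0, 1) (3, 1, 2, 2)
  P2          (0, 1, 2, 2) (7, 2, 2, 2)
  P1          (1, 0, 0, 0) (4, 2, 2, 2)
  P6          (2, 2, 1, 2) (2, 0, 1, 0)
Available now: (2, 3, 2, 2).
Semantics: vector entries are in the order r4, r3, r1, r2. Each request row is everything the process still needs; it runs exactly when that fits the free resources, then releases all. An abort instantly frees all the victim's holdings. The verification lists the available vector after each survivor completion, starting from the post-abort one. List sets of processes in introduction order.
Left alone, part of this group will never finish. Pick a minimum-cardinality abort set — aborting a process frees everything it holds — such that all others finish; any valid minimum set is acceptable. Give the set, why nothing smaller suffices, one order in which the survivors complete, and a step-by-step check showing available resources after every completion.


Minimum abort set: P7.
Key observation: P2 was stuck for good until P7 gave back (3, 0, 1, 1); in the order shown it finishes at step 4.
Why nothing smaller works: aborting no one leaves the state deadlocked as given.
Survivors finish in the order: P0, P1, P6, P2. Walking it through (pool after the aborts first):
  pool = (5, 3, 3, 3)
  P0: need (3, 1, 2, 2) fits (5, 3, 3, 3); releases (0, 2, 0, 1), pool now (5, 5, 3, 4)
  P1: need (4, 2, 2, 2) fits (5, 5, 3, 4); releases (1, 0, 0, 0), pool now (6, 5, 3, 4)
  P6: need (2, 0, 1, 0) fits (6, 5, 3, 4); releases (2, 2, 1, 2), pool now (8, 7, 4, 6)
  P2: need (7, 2, 2, 2) fits (8, 7, 4, 6); releases (0, 1, 2, 2), pool now (8, 8, 6, 8)


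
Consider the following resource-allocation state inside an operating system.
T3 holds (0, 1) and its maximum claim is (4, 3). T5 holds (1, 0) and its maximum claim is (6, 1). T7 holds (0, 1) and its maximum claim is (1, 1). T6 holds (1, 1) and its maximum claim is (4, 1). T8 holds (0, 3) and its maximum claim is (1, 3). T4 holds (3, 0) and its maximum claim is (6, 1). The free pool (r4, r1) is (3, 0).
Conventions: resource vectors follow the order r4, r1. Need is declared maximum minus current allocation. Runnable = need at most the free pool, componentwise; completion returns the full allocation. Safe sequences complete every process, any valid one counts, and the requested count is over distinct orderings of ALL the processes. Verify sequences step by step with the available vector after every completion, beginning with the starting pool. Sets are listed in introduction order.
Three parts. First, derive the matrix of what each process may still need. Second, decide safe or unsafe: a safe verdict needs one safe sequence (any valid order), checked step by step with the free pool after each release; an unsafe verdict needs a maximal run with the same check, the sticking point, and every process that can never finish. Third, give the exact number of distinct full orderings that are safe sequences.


(1) Remaining need (order r4, r1):
  T3: (4, 2)
  T5: (5, 1)
  T7: (1, 0)
  T6: (3, 0)
  T8: (1, 0)
  T4: (3, 1)
(2) SAFE — a valid safe sequence is T8, T7, T4, T6, T3, T5.
Key observation: the first exact fit in this order is T4 — it needs (3, 1) with (3, 4) free, meeting a requested resource to the last unit.
Step-by-step check:
  pool = (3, 0)
  T8 needs (1, 0) <= (3, 0) -> finishes; pool += (0, 3) = (3, 3)
  T7 needs (1, 0) <= (3, 3) -> finishes; pool += (0, 1) = (3, 4)
  T4 needs (3, 1) <= (3, 4) -> finishes; pool += (3, 0) = (6, 4)
  T6 needs (3, 0) <= (6, 4) -> finishes; pool += (1, 1) = (7, 5)
  T3 needs (4, 2) <= (7, 5) -> finishes; pool += (0, 1) = (7, 6)
  T5 needs (5, 1) <= (7, 6) -> finishes; pool += (1, 0) = (8, 6)
(3) Precisely 122 of the possible complete orderings are safe sequences.


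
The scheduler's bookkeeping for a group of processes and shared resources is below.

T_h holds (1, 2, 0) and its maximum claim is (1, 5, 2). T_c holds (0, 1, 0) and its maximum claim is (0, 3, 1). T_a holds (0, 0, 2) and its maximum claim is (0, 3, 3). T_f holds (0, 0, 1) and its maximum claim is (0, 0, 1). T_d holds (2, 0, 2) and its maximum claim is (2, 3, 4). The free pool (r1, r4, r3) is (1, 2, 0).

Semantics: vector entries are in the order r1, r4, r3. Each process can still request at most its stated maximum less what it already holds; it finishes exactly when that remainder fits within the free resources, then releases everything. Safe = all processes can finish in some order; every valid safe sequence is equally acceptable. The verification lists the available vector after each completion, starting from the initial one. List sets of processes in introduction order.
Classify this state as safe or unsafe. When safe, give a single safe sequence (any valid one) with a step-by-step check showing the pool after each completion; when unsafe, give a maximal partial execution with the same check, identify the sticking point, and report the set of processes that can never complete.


SAFE. One safe sequence: T_f, T_c, T_a, T_d, T_h.
Key observation: the order's first zero-slack moment is T_c ((0, 2, 1) needed, (1, 2, 1) free — a requested resource with nothing to spare).
Check, step by step:
  pool = (1, 2, 0)
  T_f: need (0, 0, 0) fits (1, 2, 0); releases (0, 0, 1), pool now (1, 2, 1)
  T_c: need (0, 2, 1) fits (1, 2, 1); releases (0, 1, 0), pool now (1, 3, 1)
  T_a: need (0, 3, 1) fits (1, 3, 1); releases (0, 0, 2), pool now (1, 3, 3)
  T_d: need (0, 3, 2) fits (1, 3, 3); releases (2, 0, 2), pool now (3, 3, 5)
  T_h: need (0, 3, 2) fits (3, 3, 5); releases (1, 2, 0), pool now (4, 5, 5)


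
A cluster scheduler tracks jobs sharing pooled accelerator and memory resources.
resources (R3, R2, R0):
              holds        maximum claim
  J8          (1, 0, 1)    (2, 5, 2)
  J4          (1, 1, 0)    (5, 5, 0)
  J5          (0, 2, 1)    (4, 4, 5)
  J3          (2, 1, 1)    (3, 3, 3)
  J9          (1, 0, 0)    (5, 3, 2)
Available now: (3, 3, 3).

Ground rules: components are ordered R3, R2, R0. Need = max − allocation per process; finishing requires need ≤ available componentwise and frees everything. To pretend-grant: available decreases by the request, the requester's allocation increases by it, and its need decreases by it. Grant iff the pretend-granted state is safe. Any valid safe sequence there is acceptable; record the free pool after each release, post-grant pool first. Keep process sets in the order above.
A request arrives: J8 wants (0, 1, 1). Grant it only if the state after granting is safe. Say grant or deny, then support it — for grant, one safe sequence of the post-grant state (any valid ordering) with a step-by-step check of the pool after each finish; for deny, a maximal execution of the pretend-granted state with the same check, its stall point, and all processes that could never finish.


DENY. Granting would leave the state unsafe.
Key observation: after J3, J9 the pool peaks at (6, 3, 3), and each blocked process is short somewhere: J8 on R2; J4 on R2; J5 on R0.
Pretend the grant happened; the run J3, J9 goes as far as possible. Step-by-step check:
  pool = (3, 2, 2)
  J3 needs (1, 2, 2) <= (3, 2, 2) -> finishes; pool += (2, 1, 1) = (5, 3, 3)
  J9 needs (4, 3, 2) <= (5, 3, 3) -> finishes; pool += (1, 0, 0) = (6, 3, 3)
  blocked: J8 wants (1, 4, 0), pool (6, 3, 3) — not enough R2
  blocked: J4 wants (4, 4, 0), pool (6, 3, 3) — not enough R2
  blocked: J5 wants (4, 2, 4), pool (6, 3, 3) — not enough R0
Processes that could never finish after the grant: J8, J4 and J5.


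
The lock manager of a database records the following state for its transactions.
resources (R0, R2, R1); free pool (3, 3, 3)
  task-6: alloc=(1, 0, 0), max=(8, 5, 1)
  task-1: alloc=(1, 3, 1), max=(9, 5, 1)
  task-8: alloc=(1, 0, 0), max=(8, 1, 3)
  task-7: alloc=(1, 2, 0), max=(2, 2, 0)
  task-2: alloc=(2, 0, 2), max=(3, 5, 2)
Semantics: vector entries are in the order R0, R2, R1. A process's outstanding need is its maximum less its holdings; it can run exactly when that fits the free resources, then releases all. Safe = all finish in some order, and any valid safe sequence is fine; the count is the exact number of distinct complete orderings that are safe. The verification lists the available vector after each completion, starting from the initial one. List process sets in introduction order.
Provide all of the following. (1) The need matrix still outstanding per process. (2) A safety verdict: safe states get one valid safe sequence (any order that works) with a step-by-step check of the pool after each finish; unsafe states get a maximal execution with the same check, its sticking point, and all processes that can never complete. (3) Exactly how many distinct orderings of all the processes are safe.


(1) Need matrix, components ordered R0, R2, R1:
  task-6: (7, 5, 1)
  task-1: (8, 2, 0)
  task-8: (7, 1, 3)
  task-7: (1, 0, 0)
  task-2: (1, 5, 0)
(2) UNSAFE.
Key observation: the pool after task-7, task-2 is (6, 5, 5); every surviving request exceeds it in R0, so progress ends there.
The run task-7, task-2 cannot be extended any further. Check, step by step:
  pool = (3, 3, 3)
  run task-7 (needs (1, 0, 0), free (3, 3, 3)); after release of (1, 2, 0) the pool is (4, 5, 3)
  run task-2 (needs (1, 5, 0), free (4, 5, 3)); after release of (2, 0, 2) the pool is (6, 5, 5)
  task-6 still needs (7, 5, 1) but only (6, 5, 5) is free — short on R0
  task-1 still needs (8, 2, 0) but only (6, 5, 5) is free — short on R0
  task-8 still needs (7, 1, 3) but only (6, 5, 5) is free — short on R0
Processes that can never finish: task-6, task-1 and task-8.
(3) The exact count: 0 of the possible complete orderings are safe sequences.


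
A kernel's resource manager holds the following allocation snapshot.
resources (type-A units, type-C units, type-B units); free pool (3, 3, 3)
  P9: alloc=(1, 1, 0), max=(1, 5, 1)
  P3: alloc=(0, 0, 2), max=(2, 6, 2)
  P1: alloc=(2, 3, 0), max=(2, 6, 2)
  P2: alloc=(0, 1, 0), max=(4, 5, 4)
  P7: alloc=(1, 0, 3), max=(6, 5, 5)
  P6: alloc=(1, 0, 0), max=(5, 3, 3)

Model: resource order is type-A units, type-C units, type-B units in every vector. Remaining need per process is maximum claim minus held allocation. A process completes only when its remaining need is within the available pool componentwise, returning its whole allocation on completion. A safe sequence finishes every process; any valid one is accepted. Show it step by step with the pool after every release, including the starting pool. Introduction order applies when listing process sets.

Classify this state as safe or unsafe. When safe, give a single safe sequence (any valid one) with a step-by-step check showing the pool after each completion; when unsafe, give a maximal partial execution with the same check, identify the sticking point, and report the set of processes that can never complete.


SAFE. One safe sequence: P1, P3, P6, P7, P2, P9.
Key observation: the order's first zero-slack moment is P1 ((0, 3, 2) needed, (3, 3, 3) free — a requested resource with nothing to spare).
Walking it through:
  pool = (3, 3, 3)
  run P1 (needs (0, 3, 2), free (3, 3, 3)); after release of (2, 3, 0) the pool is (5, 6, 3)
  run P3 (needs (2, 6, 0), free (5, 6, 3)); after release of (0, 0, 2) the pool is (5, 6, 5)
  run P6 (needs (4, 3, 3), free (5, 6, 5)); after release of (1, 0, 0) the pool is (6, 6, 5)
  run P7 (needs (5, 5, 2), free (6, 6, 5)); after release of (1, 0, 3) the pool is (7, 6, 8)
  run P2 (needs (4, 4, 4), free (7, 6, 8)); after release of (0, 1, 0) the pool is (7, 7, 8)
  run P9 (needs (0, 4, 1), free (7, 7, 8)); after release of (1, 1, 0) the pool is (8, 8, 8)


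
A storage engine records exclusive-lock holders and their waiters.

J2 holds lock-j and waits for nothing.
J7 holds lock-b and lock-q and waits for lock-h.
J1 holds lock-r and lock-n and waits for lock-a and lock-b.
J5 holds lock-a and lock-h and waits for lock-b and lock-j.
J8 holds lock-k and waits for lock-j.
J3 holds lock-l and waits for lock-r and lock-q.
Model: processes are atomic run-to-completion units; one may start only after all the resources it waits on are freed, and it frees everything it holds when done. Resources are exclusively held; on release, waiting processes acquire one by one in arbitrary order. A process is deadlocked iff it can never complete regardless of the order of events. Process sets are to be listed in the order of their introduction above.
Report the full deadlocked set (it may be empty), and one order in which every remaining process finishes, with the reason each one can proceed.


Deadlocked set: J7, J1, J5 and J3.
Key observation: the loop J7 -> J5 -> J7 blocks itself forever; J1 and J3 wait into the deadlock from upstream.
A valid finishing order for the others: J2, J8.
Walking it through:
  J2 waits on nothing -> runs at once and releases lock-j
  run J8 (all its waits — lock-j — are resolved); releases lock-k


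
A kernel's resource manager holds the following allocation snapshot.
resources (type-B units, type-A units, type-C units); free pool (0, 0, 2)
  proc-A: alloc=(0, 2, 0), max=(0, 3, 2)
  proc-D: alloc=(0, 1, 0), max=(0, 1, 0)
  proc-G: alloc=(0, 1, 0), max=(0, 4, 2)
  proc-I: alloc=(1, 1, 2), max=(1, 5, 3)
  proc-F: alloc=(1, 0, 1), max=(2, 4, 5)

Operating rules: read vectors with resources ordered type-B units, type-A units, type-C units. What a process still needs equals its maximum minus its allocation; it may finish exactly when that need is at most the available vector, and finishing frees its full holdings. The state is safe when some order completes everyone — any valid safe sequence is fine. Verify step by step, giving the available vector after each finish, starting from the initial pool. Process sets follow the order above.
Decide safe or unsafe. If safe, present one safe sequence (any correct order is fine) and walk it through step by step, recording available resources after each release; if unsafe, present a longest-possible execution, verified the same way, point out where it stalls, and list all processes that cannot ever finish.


SAFE, for example via the order proc-D, proc-A, proc-G, proc-I, proc-F.
Key observation: reading the order forward, proc-A is the first process whose need (0, 1, 2) meets the free pool (0, 1, 2) exactly on a resource it requests.
Verifying each step:
  pool = (0, 0, 2)
  proc-D needs (0, 0, 0) <= (0, 0, 2) -> finishes; pool += (0, 1, 0) = (0, 1, 2)
  proc-A needs (0, 1, 2) <= (0, 1, 2) -> finishes; pool += (0, 2, 0) = (0, 3, 2)
  proc-G needs (0, 3, 2) <= (0, 3, 2) -> finishes; pool += (0, 1, 0) = (0, 4, 2)
  proc-I needs (0, 4, 1) <= (0, 4, 2) -> finishes; pool += (1, 1, 2) = (1, 5, 4)
  proc-F needs (1, 4, 4) <= (1, 5, 4) -> finishes; pool += (1, 0, 1) = (2, 5, 5)


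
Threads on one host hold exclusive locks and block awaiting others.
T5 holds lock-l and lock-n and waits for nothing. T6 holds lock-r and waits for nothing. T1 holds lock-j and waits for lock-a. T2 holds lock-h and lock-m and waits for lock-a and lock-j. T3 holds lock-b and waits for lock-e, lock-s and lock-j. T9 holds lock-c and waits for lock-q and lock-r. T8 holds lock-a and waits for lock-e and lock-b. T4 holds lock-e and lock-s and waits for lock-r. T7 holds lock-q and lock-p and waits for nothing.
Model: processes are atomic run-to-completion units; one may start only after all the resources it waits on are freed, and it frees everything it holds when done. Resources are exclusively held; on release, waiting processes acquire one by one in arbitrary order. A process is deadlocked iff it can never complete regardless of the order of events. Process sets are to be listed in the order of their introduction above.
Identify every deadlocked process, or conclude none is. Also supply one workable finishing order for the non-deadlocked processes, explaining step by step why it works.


The deadlocked set is T1, T2, T3 and T8.
Key observation: the loop T1 -> T8 -> T3 -> T1 blocks itself forever; T2 waits into the deadlock from upstream.
The rest can finish in the order T7, T6, T9, T5, T4.
Walking it through:
  T7 waits on nothing -> runs at once and releases lock-q and lock-p
  T6 waits on nothing -> runs at once and releases lock-r
  T9 waits on lock-q and lock-r — all released -> runs and releases lock-c
  T5 waits on nothing -> runs at once and releases lock-l and lock-n
  T4 waits on lock-r — all released -> runs and releases lock-e and lock-s


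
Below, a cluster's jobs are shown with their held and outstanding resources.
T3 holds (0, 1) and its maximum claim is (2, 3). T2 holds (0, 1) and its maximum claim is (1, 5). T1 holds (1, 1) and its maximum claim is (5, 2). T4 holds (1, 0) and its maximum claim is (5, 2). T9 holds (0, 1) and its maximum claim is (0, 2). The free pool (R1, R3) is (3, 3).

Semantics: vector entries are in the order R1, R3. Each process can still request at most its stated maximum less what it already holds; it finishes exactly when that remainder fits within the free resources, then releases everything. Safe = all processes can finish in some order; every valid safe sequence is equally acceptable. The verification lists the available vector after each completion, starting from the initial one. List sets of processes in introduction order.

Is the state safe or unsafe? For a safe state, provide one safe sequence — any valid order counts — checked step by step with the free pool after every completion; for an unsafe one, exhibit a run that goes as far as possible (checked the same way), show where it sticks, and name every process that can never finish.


UNSAFE — no complete ordering exists.
Key observation: once T9, T2, T3 finish, the pool peaks at (3, 6) — and every remaining process still needs more R1 than that.
Going as far as possible: T9, T2, T3; after that, nothing fits. Step-by-step check:
  pool = (3, 3)
  T9: need (0, 1) fits (3, 3); releases (0, 1), pool now (3, 4)
  T2: need (1, 4) fits (3, 4); releases (0, 1), pool now (3, 5)
  T3: need (2, 2) fits (3, 5); releases (0, 1), pool now (3, 6)
  T1 cannot run: need (4, 1) vs free (3, 6) (insufficient R1)
  T4 cannot run: need (4, 2) vs free (3, 6) (insufficient R1)
Permanently blocked: T1 and T4.


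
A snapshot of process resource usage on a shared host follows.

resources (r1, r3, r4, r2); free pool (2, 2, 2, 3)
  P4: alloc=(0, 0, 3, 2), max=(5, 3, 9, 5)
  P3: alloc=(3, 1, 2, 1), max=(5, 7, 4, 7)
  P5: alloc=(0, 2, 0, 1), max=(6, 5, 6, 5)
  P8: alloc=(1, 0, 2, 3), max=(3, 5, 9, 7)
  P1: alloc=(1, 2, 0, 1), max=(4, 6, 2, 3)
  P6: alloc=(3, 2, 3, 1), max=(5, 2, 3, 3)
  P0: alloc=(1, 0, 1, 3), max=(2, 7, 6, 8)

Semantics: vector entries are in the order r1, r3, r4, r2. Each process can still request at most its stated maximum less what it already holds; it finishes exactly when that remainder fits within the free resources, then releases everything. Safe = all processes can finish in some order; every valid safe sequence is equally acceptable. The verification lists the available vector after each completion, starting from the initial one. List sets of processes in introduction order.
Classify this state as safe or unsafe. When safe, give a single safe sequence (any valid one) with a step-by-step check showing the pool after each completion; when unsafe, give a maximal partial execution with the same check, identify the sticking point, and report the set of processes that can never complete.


The state is UNSAFE.
Key observation: after P6, P1 the pool peaks at (6, 6, 5, 5), and each blocked process is short somewhere: P4 on r4; P3 on r2; P5 on r4; P8 on r4; P0 on r3.
Going as far as possible: P6, P1; after that, nothing fits. Walking it through:
  pool = (2, 2, 2, 3)
  P6 needs (2, 0, 0, 2) <= (2, 2, 2, 3) -> finishes; pool += (3, 2, 3, 1) = (5, 4, 5, 4)
  P1 needs (3, 4, 2, 2) <= (5, 4, 5, 4) -> finishes; pool += (1, 2, 0, 1) = (6, 6, 5, 5)
  P4 cannot run: need (5, 3, 6, 3) vs free (6, 6, 5, 5) (insufficient r4)
  P3 cannot run: need (2, 6, 2, 6) vs free (6, 6, 5, 5) (insufficient r2)
  P5 cannot run: need (6, 3, 6, 4) vs free (6, 6, 5, 5) (insufficient r4)
  P8 cannot run: need (2, 5, 7, 4) vs free (6, 6, 5, 5) (insufficient r4)
  P0 cannot run: need (1, 7, 5, 5) vs free (6, 6, 5, 5) (insufficient r3)
Permanently blocked: P4, P3, P5, P8 and P0.


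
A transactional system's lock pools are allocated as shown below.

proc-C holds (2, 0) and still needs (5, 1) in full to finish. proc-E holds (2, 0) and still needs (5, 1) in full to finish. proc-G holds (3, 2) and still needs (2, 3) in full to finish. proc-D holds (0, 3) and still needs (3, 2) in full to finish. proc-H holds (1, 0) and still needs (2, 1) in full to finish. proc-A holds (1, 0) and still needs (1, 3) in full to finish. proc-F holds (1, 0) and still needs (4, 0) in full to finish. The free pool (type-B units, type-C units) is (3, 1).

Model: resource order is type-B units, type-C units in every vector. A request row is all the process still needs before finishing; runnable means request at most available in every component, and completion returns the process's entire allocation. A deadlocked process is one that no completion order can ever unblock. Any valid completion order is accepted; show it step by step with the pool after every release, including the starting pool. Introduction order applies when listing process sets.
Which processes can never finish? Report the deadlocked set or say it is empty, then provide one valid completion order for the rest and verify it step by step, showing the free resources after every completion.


The deadlocked set is proc-G, proc-D and proc-A.
Key observation: the pool after proc-H, proc-F, proc-E, proc-C is (9, 1); every surviving request exceeds it in type-C units, so progress ends there.
A valid finishing order for the others: proc-H, proc-F, proc-E, proc-C. Walking it through:
  pool = (3, 1)
  proc-H needs (2, 1) <= (3, 1) -> finishes; pool += (1, 0) = (4, 1)
  proc-F needs (4, 0) <= (4, 1) -> finishes; pool += (1, 0) = (5, 1)
  proc-E needs (5, 1) <= (5, 1) -> finishes; pool += (2, 0) = (7, 1)
  proc-C needs (5, 1) <= (7, 1) -> finishes; pool += (2, 0) = (9, 1)
None of the blocked processes ever fits:
  proc-G cannot run: need (2, 3) vs free (9, 1) (insufficient type-C units)
  proc-D cannot run: need (3, 2) vs free (9, 1) (insufficient type-C units)
  proc-A cannot run: need (1, 3) vs free (9, 1) (insufficient type-C units)


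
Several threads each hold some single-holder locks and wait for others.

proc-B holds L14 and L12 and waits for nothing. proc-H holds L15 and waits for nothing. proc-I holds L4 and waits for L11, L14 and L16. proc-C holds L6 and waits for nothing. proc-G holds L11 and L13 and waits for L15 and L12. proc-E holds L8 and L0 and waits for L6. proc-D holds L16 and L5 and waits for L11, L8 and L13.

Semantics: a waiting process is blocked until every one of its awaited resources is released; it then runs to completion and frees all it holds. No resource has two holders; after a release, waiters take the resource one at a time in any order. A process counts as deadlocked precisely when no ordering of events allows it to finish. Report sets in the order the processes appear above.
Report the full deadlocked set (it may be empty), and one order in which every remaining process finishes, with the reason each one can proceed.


Nothing here is deadlocked.
Key observation: no waiting chain loops back on itself — every chain ends at a process that waits on nothing, so everyone eventually runs.
One completion order for the rest: proc-C, proc-E, proc-B, proc-H, proc-G, proc-D, proc-I.
Walking it through:
  run proc-C (it waits on nothing); releases L6
  proc-E waits on L6 — all released -> runs and releases L8 and L0
  run proc-B (it waits on nothing); releases L14 and L12
  run proc-H (it waits on nothing); releases L15
  proc-G waits on L15 and L12 — all released -> runs and releases L11 and L13
  proc-D waits on L11, L8 and L13 — all released -> runs and releases L16 and L5
  proc-I waits on L11, L14 and L16 — all released -> runs and releases L4


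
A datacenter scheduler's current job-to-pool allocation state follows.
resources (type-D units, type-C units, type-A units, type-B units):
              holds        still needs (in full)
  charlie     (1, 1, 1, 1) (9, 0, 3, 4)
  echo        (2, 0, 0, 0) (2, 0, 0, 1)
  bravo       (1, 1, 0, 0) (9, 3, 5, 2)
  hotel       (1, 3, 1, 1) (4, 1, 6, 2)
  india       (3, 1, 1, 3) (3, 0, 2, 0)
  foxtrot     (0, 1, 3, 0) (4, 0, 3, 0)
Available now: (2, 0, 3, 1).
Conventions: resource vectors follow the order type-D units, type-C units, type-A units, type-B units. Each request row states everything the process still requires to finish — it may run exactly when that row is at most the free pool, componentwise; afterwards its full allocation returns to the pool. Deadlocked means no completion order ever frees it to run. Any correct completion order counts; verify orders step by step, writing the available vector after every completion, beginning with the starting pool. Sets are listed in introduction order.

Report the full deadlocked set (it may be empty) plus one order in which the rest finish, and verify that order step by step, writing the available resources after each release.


The deadlocked set is charlie and bravo.
Key observation: once echo, india, foxtrot, hotel finish, the pool peaks at (8, 5, 8, 5) — and every remaining process still needs more type-D units than that.
The rest can finish in the order echo, india, foxtrot, hotel. Step-by-step check:
  pool = (2, 0, 3, 1)
  run echo (needs (2, 0, 0, 1), free (2, 0, 3, 1)); after release of (2, 0, 0, 0) the pool is (4, 0, 3, 1)
  run india (needs (3, 0, 2, 0), free (4, 0, 3, 1)); after release of (3, 1, 1, 3) the pool is (7, 1, 4, 4)
  run foxtrot (needs (4, 0, 3, 0), free (7, 1, 4, 4)); after release of (0, 1, 3, 0) the pool is (7, 2, 7, 4)
  run hotel (needs (4, 1, 6, 2), free (7, 2, 7, 4)); after release of (1, 3, 1, 1) the pool is (8, 5, 8, 5)
None of the blocked processes ever fits:
  charlie cannot run: need (9, 0, 3, 4) vs free (8, 5, 8, 5) (insufficient type-D units)
  bravo cannot run: need (9, 3, 5, 2) vs free (8, 5, 8, 5) (insufficient type-D units)


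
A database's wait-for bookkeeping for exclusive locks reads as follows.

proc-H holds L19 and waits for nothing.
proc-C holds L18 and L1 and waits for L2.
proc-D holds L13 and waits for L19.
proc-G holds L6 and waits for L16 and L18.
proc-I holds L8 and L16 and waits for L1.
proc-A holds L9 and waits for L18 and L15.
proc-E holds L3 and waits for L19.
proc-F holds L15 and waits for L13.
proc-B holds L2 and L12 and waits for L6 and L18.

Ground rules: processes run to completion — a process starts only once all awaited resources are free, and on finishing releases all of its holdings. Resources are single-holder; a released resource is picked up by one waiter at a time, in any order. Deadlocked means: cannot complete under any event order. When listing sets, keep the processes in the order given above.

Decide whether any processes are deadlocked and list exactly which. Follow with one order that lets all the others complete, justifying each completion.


Deadlocked: proc-C, proc-G, proc-I, proc-A and proc-B.
Key observation: the knot is the closed ring of waits proc-C -> proc-B -> proc-C; proc-G and proc-I are caught in further circular waits and proc-A waits into the deadlock from upstream.
A valid finishing order for the others: proc-H, proc-D, proc-F, proc-E.
Walking it through:
  run proc-H (it waits on nothing); releases L19
  proc-D: everything it awaited (L19) is free; runs, freeing L13
  proc-F: everything it awaited (L13) is free; runs, freeing L15
  proc-E: everything it awaited (L19) is free; runs, freeing L3
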